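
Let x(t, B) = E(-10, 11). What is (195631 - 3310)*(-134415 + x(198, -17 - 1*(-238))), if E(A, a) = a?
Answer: -25848711684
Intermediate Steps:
x(t, B) = 11
(195631 - 3310)*(-134415 + x(198, -17 - 1*(-238))) = (195631 - 3310)*(-134415 + 11) = 192321*(-134404) = -25848711684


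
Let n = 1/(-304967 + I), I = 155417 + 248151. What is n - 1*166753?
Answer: -16442012552/98601 ≈ -1.6675e+5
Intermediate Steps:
I = 403568
n = 1/98601 (n = 1/(-304967 + 403568) = 1/98601 ≈ 1.0142e-5)
n - 1*166753 = 1/98601 - 1*166753 = 1/98601 - 166753 = -16442012552/98601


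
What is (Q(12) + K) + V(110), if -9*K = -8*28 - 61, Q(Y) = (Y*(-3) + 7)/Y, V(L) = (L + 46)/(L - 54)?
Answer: 897/28 ≈ 32.036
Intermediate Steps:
V(L) = (46 + L)/(-54 + L)
Q(Y) = (7 - 3*Y)/Y (Q(Y) = (-3*Y + 7)/Y = (7 - 3*Y)/Y)
K = 95/3 (K = -(-8*28 - 61)/9 = -(-224 - 61)/9 = -1/9*(-285) = 95/3 ≈ 31.667)
(Q(12) + K) + V(110) = ((-3 + 7/12) + 95/3) + (46 + 110)/(-54 + 110) = ((-3 + 7*(1/12)) + 95/3) + 156/56 = ((-3 + 7/12) + 95/3) + (1/56)*156 = (-29/12 + 95/3) + 39/14 = 117/4 + 39/14 = 897/28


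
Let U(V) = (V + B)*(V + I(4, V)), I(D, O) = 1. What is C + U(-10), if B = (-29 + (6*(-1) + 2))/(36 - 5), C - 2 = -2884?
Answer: -86255/31 ≈ -2782.4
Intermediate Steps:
C = -2882 (C = 2 - 2884 = -2882)
B = -33/31 (B = (-29 + (-6 + 2))/31 = (-29 - 4)*(1/31) = -33*1/31 = -33/31 ≈ -1.0645)
U(V) = (1 + V)*(-33/31 + V) (U(V) = (V - 33/31)*(V + 1) = (-33/31 + V)*(1 + V) = (1 + V)*(-33/31 + V))
C + U(-10) = -2882 + (-33/31 + (-10)² - 2/31*(-10)) = -2882 + (-33/31 + 100 + 20/31) = -2882 + 3087/31 = -86255/31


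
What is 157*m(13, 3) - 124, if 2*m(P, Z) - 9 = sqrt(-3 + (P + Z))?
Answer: 1165/2 + 157*sqrt(13)/2 ≈ 865.54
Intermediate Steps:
m(P, Z) = 9/2 + sqrt(-3 + P + Z)/2 (m(P, Z) = 9/2 + sqrt(-3 + (P + Z))/2 = 9/2 + sqrt(-3 + P + Z)/2)
157*m(13, 3) - 124 = 157*(9/2 + sqrt(-3 + 13 + 3)/2) - 124 = 157*(9/2 + sqrt(13)/2) - 124 = (1413/2 + 157*sqrt(13)/2) - 124 = 1165/2 + 157*sqrt(13)/2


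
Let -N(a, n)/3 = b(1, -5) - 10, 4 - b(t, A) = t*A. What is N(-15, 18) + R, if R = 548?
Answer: 551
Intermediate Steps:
b(t, A) = 4 - A*t (b(t, A) = 4 - t*A = 4 - A*t)
N(a, n) = 3 (N(a, n) = -3*((4 - 1*(-5)*1) - 10) = -3*((4 + 5) - 10) = -3*(9 - 10) = -3*(-1) = 3)
N(-15, 18) + R = 3 + 548 = 551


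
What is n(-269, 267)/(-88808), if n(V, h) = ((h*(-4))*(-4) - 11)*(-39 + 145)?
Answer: -225833/44404 ≈ -5.0859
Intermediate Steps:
n(V, h) = -1166 + 1696*h (n(V, h) = (-4*h*(-4) - 11)*106 = (16*h - 11)*106 = (-11 + 16*h)*106 = -1166 + 1696*h)
n(-269, 267)/(-88808) = (-1166 + 1696*267)/(-88808) = (-1166 + 452832)*(-1/88808) = 451666*(-1/88808) = -225833/44404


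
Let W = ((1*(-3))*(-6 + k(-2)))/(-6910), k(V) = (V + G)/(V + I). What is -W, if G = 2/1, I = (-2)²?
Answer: 9/3455 ≈ 0.0026049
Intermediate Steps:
I = 4
G = 2 (G = 2*1 = 2)
k(V) = (2 + V)/(4 + V) (k(V) = (V + 2)/(V + 4) = (2 + V)/(4 + V))
W = -9/3455 (W = ((1*(-3))*(-6 + (2 - 2)/(4 - 2)))/(-6910) = -3*(-6 + 0/2)*(-1/6910) = -3*(-6 + (½)*0)*(-1/6910) = -3*(-6 + 0)*(-1/6910) = -3*(-6)*(-1/6910) = 18*(-1/6910) = -9/3455 ≈ -0.0026049)
-W = -1*(-9/3455) = 9/3455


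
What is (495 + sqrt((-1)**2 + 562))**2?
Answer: (495 + sqrt(563))**2 ≈ 2.6908e+5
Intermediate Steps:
(495 + sqrt((-1)**2 + 562))**2 = (495 + sqrt(1 + 562))**2 = (495 + sqrt(563))**2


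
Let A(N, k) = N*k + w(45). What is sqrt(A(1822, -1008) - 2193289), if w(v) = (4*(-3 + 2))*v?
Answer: I*sqrt(4030045) ≈ 2007.5*I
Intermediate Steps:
w(v) = -4*v (w(v) = (4*(-1))*v = -4*v)
A(N, k) = -180 + N*k (A(N, k) = N*k - 4*45 = N*k - 180 = -180 + N*k)
sqrt(A(1822, -1008) - 2193289) = sqrt((-180 + 1822*(-1008)) - 2193289) = sqrt((-180 - 1836576) - 2193289) = sqrt(-1836756 - 2193289) = sqrt(-4030045) = I*sqrt(4030045)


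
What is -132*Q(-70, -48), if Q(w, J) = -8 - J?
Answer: -5280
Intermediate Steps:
-132*Q(-70, -48) = -132*(-8 - 1*(-48)) = -132*(-8 + 48) = -132*40 = -5280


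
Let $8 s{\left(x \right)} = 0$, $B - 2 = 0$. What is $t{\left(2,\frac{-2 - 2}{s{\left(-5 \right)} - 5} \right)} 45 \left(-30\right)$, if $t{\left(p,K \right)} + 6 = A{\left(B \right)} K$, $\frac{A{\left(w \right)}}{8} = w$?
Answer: $-9180$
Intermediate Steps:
$B = 2$ ($B = 2 + 0 = 2$)
$A{\left(w \right)} = 8 w$
$s{\left(x \right)} = 0$ ($s{\left(x \right)} = \frac{1}{8} \cdot 0 = 0$)
$t{\left(p,K \right)} = -6 + 16 K$ ($t{\left(p,K \right)} = -6 + 8 \cdot 2 K = -6 + 16 K$)
$t{\left(2,\frac{-2 - 2}{s{\left(-5 \right)} - 5} \right)} 45 \left(-30\right) = \left(-6 + 16 \frac{-2 - 2}{0 - 5}\right) 45 \left(-30\right) = \left(-6 + 16 \left(- \frac{4}{-5}\right)\right) 45 \left(-30\right) = \left(-6 + 16 \left(\left(-4\right) \left(- \frac{1}{5}\right)\right)\right) 45 \left(-30\right) = \left(-6 + 16 \cdot \frac{4}{5}\right) 45 \left(-30\right) = \left(-6 + \frac{64}{5}\right) 45 \left(-30\right) = \frac{34}{5} \cdot 45 \left(-30\right) = 306 \left(-30\right) = -9180$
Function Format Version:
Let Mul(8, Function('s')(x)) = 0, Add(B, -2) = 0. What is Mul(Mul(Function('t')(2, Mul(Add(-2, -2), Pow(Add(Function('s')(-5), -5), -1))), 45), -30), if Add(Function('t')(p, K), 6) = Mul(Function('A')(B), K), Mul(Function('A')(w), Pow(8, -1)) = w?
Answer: -9180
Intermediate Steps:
B = 2 (B = Add(2, 0) = 2)
Function('A')(w) = Mul(8, w)
Function('s')(x) = 0 (Function('s')(x) = Mul(Rational(1, 8), 0) = 0)
Function('t')(p, K) = Add(-6, Mul(16, K)) (Function('t')(p, K) = Add(-6, Mul(Mul(8, 2), K)) = Add(-6, Mul(16, K)))
Mul(Mul(Function('t')(2, Mul(Add(-2, -2), Pow(Add(Function('s')(-5), -5), -1))), 45), -30) = Mul(Mul(Add(-6, Mul(16, Mul(Add(-2, -2), Pow(Add(0, -5), -1)))), 45), -30) = Mul(Mul(Add(-6, Mul(16, Mul(-4, Pow(-5, -1)))), 45), -30) = Mul(Mul(Add(-6, Mul(16, Mul(-4, Rational(-1, 5)))), 45), -30) = Mul(Mul(Add(-6, Mul(16, Rational(4, 5))), 45), -30) = Mul(Mul(Add(-6, Rational(64, 5)), 45), -30) = Mul(Mul(Rational(34, 5), 45), -30) = Mul(306, -30) = -9180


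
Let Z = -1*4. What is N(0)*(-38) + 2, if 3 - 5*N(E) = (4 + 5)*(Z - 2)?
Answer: -2156/5 ≈ -431.20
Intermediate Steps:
Z = -4
N(E) = 57/5 (N(E) = ⅗ - (4 + 5)*(-4 - 2)/5 = ⅗ - 9*(-6)/5 = ⅗ - ⅕*(-54) = ⅗ + 54/5 = 57/5)
N(0)*(-38) + 2 = (57/5)*(-38) + 2 = -2166/5 + 2 = -2156/5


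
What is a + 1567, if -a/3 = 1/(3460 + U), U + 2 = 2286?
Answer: 9000845/5744 ≈ 1567.0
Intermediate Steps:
U = 2284 (U = -2 + 2286 = 2284)
a = -3/5744 (a = -3/(3460 + 2284) = -3/5744 ≈ -0.00052228)
a + 1567 = -3/5744 + 1567 = 9000845/5744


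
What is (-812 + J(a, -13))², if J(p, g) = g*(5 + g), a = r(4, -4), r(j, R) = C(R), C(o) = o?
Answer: 501264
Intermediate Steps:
r(j, R) = R
a = -4
(-812 + J(a, -13))² = (-812 - 13*(5 - 13))² = (-812 - 13*(-8))² = (-812 + 104)² = (-708)² = 501264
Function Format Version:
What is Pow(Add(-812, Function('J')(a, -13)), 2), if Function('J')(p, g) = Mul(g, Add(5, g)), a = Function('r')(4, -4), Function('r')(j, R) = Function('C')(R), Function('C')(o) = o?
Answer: 501264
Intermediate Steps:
Function('r')(j, R) = R
a = -4
Pow(Add(-812, Function('J')(a, -13)), 2) = Pow(Add(-812, Mul(-13, Add(5, -13))), 2) = Pow(Add(-812, Mul(-13, -8)), 2) = Pow(Add(-812, 104), 2) = Pow(-708, 2) = 501264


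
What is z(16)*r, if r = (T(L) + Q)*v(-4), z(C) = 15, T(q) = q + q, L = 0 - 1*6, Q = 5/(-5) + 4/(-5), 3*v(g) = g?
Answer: 276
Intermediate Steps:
v(g) = g/3
Q = -9/5 (Q = 5*(-1/5) + 4*(-1/5) = -1 - 4/5 = -9/5 ≈ -1.8000)
L = -6 (L = 0 - 6 = -6)
T(q) = 2*q
r = 92/5 (r = (2*(-6) - 9/5)*((1/3)*(-4)) = (-12 - 9/5)*(-4/3) = -69/5*(-4/3) = 92/5 ≈ 18.400)
z(16)*r = 15*(92/5) = 276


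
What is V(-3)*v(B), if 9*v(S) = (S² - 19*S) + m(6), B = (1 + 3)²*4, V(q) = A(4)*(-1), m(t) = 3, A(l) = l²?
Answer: -15376/3 ≈ -5125.3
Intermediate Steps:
V(q) = -16 (V(q) = 4²*(-1) = 16*(-1) = -16)
B = 64 (B = 4²*4 = 16*4 = 64)
v(S) = ⅓ - 19*S/9 + S²/9 (v(S) = ((S² - 19*S) + 3)/9 = (3 + S² - 19*S)/9 = ⅓ - 19*S/9 + S²/9)
V(-3)*v(B) = -16*(⅓ - 19/9*64 + (⅑)*64²) = -16*(⅓ - 1216/9 + (⅑)*4096) = -16*(⅓ - 1216/9 + 4096/9) = -16*961/3 = -15376/3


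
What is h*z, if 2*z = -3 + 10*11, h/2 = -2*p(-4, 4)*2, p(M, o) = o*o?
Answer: -6848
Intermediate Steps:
p(M, o) = o²
h = -128 (h = 2*(-2*4²*2) = 2*(-2*16*2) = 2*(-32*2) = 2*(-64) = -128)
z = 107/2 (z = (-3 + 10*11)/2 = (-3 + 110)/2 = (½)*107 = 107/2 ≈ 53.500)
h*z = -128*107/2 = -6848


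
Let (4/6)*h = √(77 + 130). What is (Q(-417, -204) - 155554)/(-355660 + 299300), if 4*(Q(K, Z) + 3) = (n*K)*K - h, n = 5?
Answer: -247217/225440 + 9*√23/450880 ≈ -1.0965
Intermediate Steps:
h = 9*√23/2 (h = 3*√(77 + 130)/2 = 3*√207/2 = 3*(3*√23)/2 = 9*√23/2 ≈ 21.581)
Q(K, Z) = -3 - 9*√23/8 + 5*K²/4 (Q(K, Z) = -3 + ((5*K)*K - 9*√23/2)/4 = -3 + (5*K² - 9*√23/2)/4 = -3 + (-9*√23/8 + 5*K²/4) = -3 - 9*√23/8 + 5*K²/4)
(Q(-417, -204) - 155554)/(-355660 + 299300) = ((-3 - 9*√23/8 + (5/4)*(-417)²) - 155554)/(-355660 + 299300) = ((-3 - 9*√23/8 + (5/4)*173889) - 155554)/(-56360) = ((-3 - 9*√23/8 + 869445/4) - 155554)*(-1/56360) = ((869433/4 - 9*√23/8) - 155554)*(-1/56360) = (247217/4 - 9*√23/8)*(-1/56360) = -247217/225440 + 9*√23/450880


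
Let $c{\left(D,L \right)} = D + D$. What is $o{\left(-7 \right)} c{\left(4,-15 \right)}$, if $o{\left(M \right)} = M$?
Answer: $-56$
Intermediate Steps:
$c{\left(D,L \right)} = 2 D$
$o{\left(-7 \right)} c{\left(4,-15 \right)} = - 7 \cdot 2 \cdot 4 = \left(-7\right) 8 = -56$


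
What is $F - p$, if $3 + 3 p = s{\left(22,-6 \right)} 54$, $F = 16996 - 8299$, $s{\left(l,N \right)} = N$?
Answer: $8806$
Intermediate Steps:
$F = 8697$
$p = -109$ ($p = -1 + \frac{\left(-6\right) 54}{3} = -1 + \frac{1}{3} \left(-324\right) = -1 - 108 = -109$)
$F - p = 8697 - -109 = 8697 + 109 = 8806$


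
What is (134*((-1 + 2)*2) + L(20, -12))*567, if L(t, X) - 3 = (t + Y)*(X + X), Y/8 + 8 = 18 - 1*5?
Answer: -662823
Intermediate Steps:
Y = 40 (Y = -64 + 8*(18 - 1*5) = -64 + 8*(18 - 5) = -64 + 8*13 = -64 + 104 = 40)
L(t, X) = 3 + 2*X*(40 + t) (L(t, X) = 3 + (t + 40)*(X + X) = 3 + (40 + t)*(2*X) = 3 + 2*X*(40 + t))
(134*((-1 + 2)*2) + L(20, -12))*567 = (134*((-1 + 2)*2) + (3 + 80*(-12) + 2*(-12)*20))*567 = (134*(1*2) + (3 - 960 - 480))*567 = (134*2 - 1437)*567 = (268 - 1437)*567 = -1169*567 = -662823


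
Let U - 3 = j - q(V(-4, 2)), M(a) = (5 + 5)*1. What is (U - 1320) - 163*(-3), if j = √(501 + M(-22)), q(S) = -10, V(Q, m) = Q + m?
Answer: -818 + √511 ≈ -795.39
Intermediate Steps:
M(a) = 10 (M(a) = 10*1 = 10)
j = √511 (j = √(501 + 10) = √511 ≈ 22.605)
U = 13 + √511 (U = 3 + (√511 - 1*(-10)) = 3 + (√511 + 10) = 3 + (10 + √511) = 13 + √511 ≈ 35.605)
(U - 1320) - 163*(-3) = ((13 + √511) - 1320) - 163*(-3) = (-1307 + √511) + 489 = -818 + √511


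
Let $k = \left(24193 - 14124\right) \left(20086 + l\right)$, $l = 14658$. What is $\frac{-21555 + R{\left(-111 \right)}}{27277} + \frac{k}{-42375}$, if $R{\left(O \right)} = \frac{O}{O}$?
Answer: $- \frac{9543426364822}{1155862875} \approx -8256.5$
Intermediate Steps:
$k = 349837336$ ($k = \left(24193 - 14124\right) \left(20086 + 14658\right) = 10069 \cdot 34744 = 349837336$)
$R{\left(O \right)} = 1$
$\frac{-21555 + R{\left(-111 \right)}}{27277} + \frac{k}{-42375} = \frac{-21555 + 1}{27277} + \frac{349837336}{-42375} = \left(-21554\right) \frac{1}{27277} + 349837336 \left(- \frac{1}{42375}\right) = - \frac{21554}{27277} - \frac{349837336}{42375} = - \frac{9543426364822}{1155862875}$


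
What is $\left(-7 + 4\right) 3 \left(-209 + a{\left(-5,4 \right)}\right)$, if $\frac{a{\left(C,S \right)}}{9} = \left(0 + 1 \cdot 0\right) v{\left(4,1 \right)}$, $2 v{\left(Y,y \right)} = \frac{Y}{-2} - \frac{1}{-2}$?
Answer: $1881$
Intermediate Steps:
$v{\left(Y,y \right)} = \frac{1}{4} - \frac{Y}{4}$ ($v{\left(Y,y \right)} = \frac{\frac{Y}{-2} - \frac{1}{-2}}{2} = \frac{Y \left(- \frac{1}{2}\right) - - \frac{1}{2}}{2} = \frac{- \frac{Y}{2} + \frac{1}{2}}{2} = \frac{\frac{1}{2} - \frac{Y}{2}}{2} = \frac{1}{4} - \frac{Y}{4}$)
$a{\left(C,S \right)} = 0$ ($a{\left(C,S \right)} = 9 \left(0 + 1 \cdot 0\right) \left(\frac{1}{4} - 1\right) = 9 \left(0 + 0\right) \left(\frac{1}{4} - 1\right) = 9 \cdot 0 \left(- \frac{3}{4}\right) = 9 \cdot 0 = 0$)
$\left(-7 + 4\right) 3 \left(-209 + a{\left(-5,4 \right)}\right) = \left(-7 + 4\right) 3 \left(-209 + 0\right) = \left(-3\right) 3 \left(-209\right) = \left(-9\right) \left(-209\right) = 1881$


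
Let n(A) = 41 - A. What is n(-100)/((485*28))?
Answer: 141/13580 ≈ 0.010383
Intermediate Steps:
n(-100)/((485*28)) = (41 - 1*(-100))/((485*28)) = (41 + 100)/13580 = 141*(1/13580) = 141/13580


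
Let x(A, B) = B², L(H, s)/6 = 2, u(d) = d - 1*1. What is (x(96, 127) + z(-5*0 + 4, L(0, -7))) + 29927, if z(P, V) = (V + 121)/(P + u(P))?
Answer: 46075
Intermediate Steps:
u(d) = -1 + d (u(d) = d - 1 = -1 + d)
L(H, s) = 12 (L(H, s) = 6*2 = 12)
z(P, V) = (121 + V)/(-1 + 2*P) (z(P, V) = (V + 121)/(P + (-1 + P)) = (121 + V)/(-1 + 2*P))
(x(96, 127) + z(-5*0 + 4, L(0, -7))) + 29927 = (127² + (121 + 12)/(-1 + 2*(-5*0 + 4))) + 29927 = (16129 + 133/(-1 + 2*(0 + 4))) + 29927 = (16129 + 133/(-1 + 2*4)) + 29927 = (16129 + 133/(-1 + 8)) + 29927 = (16129 + 133/7) + 29927 = (16129 + (⅐)*133) + 29927 = (16129 + 19) + 29927 = 16148 + 29927 = 46075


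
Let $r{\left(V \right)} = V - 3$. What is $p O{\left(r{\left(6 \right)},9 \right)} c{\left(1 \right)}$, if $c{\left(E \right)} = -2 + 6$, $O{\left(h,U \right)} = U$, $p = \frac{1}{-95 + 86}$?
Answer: $-4$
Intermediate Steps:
$r{\left(V \right)} = -3 + V$ ($r{\left(V \right)} = V - 3 = -3 + V$)
$p = - \frac{1}{9}$ ($p = \frac{1}{-9} = - \frac{1}{9} \approx -0.11111$)
$c{\left(E \right)} = 4$
$p O{\left(r{\left(6 \right)},9 \right)} c{\left(1 \right)} = \left(- \frac{1}{9}\right) 9 \cdot 4 = \left(-1\right) 4 = -4$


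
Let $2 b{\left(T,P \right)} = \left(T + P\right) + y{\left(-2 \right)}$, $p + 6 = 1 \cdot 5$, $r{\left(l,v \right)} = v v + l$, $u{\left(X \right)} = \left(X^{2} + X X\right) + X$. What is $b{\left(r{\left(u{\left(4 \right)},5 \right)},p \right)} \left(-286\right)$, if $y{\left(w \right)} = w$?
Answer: $-8294$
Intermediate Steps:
$u{\left(X \right)} = X + 2 X^{2}$ ($u{\left(X \right)} = \left(X^{2} + X^{2}\right) + X = 2 X^{2} + X = X + 2 X^{2}$)
$r{\left(l,v \right)} = l + v^{2}$ ($r{\left(l,v \right)} = v^{2} + l = l + v^{2}$)
$p = -1$ ($p = -6 + 1 \cdot 5 = -6 + 5 = -1$)
$b{\left(T,P \right)} = -1 + \frac{P}{2} + \frac{T}{2}$ ($b{\left(T,P \right)} = \frac{\left(T + P\right) - 2}{2} = \frac{\left(P + T\right) - 2}{2} = \frac{-2 + P + T}{2} = -1 + \frac{P}{2} + \frac{T}{2}$)
$b{\left(r{\left(u{\left(4 \right)},5 \right)},p \right)} \left(-286\right) = \left(-1 + \frac{1}{2} \left(-1\right) + \frac{4 \left(1 + 2 \cdot 4\right) + 5^{2}}{2}\right) \left(-286\right) = \left(-1 - \frac{1}{2} + \frac{4 \left(1 + 8\right) + 25}{2}\right) \left(-286\right) = \left(-1 - \frac{1}{2} + \frac{4 \cdot 9 + 25}{2}\right) \left(-286\right) = \left(-1 - \frac{1}{2} + \frac{36 + 25}{2}\right) \left(-286\right) = \left(-1 - \frac{1}{2} + \frac{1}{2} \cdot 61\right) \left(-286\right) = \left(-1 - \frac{1}{2} + \frac{61}{2}\right) \left(-286\right) = 29 \left(-286\right) = -8294$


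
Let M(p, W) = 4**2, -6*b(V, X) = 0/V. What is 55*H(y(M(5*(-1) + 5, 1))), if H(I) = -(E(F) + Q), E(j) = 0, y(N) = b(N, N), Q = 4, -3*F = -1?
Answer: -220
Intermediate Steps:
b(V, X) = 0 (b(V, X) = -0/V = -1/6*0 = 0)
F = 1/3 (F = -1/3*(-1) = 1/3 ≈ 0.33333)
M(p, W) = 16
y(N) = 0
H(I) = -4 (H(I) = -(0 + 4) = -1*4 = -4)
55*H(y(M(5*(-1) + 5, 1))) = 55*(-4) = -220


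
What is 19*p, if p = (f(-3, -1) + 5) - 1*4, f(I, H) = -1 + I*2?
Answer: -114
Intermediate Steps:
f(I, H) = -1 + 2*I
p = -6 (p = ((-1 + 2*(-3)) + 5) - 1*4 = ((-1 - 6) + 5) - 4 = (-7 + 5) - 4 = -2 - 4 = -6)
19*p = 19*(-6) = -114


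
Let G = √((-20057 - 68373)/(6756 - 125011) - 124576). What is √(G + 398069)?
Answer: √(222667777314269 + 23651*I*√69683634037790)/23651 ≈ 630.93 + 0.27971*I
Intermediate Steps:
G = I*√69683634037790/23651 (G = √(-88430/(-118255) - 124576) = √(-88430*(-1/118255) - 124576) = √(17686/23651 - 124576) = √(-2946329290/23651) = I*√69683634037790/23651 ≈ 352.95*I)
√(G + 398069) = √(I*√69683634037790/23651 + 398069) = √(398069 + I*√69683634037790/23651)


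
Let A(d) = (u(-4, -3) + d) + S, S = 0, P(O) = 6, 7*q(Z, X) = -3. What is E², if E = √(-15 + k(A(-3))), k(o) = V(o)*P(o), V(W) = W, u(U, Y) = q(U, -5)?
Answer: -249/7 ≈ -35.571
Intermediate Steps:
q(Z, X) = -3/7 (q(Z, X) = (⅐)*(-3) = -3/7)
u(U, Y) = -3/7
A(d) = -3/7 + d (A(d) = (-3/7 + d) + 0 = -3/7 + d)
k(o) = 6*o (k(o) = o*6 = 6*o)
E = I*√1743/7 (E = √(-15 + 6*(-3/7 - 3)) = √(-15 + 6*(-24/7)) = √(-15 - 144/7) = √(-249/7) = I*√1743/7 ≈ 5.9642*I)
E² = (I*√1743/7)² = -249/7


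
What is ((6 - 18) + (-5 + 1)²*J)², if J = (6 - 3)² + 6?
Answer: 51984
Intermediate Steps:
J = 15 (J = 3² + 6 = 9 + 6 = 15)
((6 - 18) + (-5 + 1)²*J)² = ((6 - 18) + (-5 + 1)²*15)² = (-12 + (-4)²*15)² = (-12 + 16*15)² = (-12 + 240)² = 228² = 51984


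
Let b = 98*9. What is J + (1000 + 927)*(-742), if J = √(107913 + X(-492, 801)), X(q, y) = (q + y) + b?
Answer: -1429834 + 4*√6819 ≈ -1.4295e+6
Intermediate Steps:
b = 882
X(q, y) = 882 + q + y (X(q, y) = (q + y) + 882 = 882 + q + y)
J = 4*√6819 (J = √(107913 + (882 - 492 + 801)) = √(107913 + 1191) = √109104 = 4*√6819 ≈ 330.31)
J + (1000 + 927)*(-742) = 4*√6819 + (1000 + 927)*(-742) = 4*√6819 + 1927*(-742) = 4*√6819 - 1429834 = -1429834 + 4*√6819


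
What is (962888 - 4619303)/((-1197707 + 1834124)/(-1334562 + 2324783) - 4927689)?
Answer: 1206886305905/1626500164284 ≈ 0.74201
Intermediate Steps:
(962888 - 4619303)/((-1197707 + 1834124)/(-1334562 + 2324783) - 4927689) = -3656415/(636417/990221 - 4927689) = -3656415/(-4879500492852/990221) = -3656415*(-990221/4879500492852) = 1206886305905/1626500164284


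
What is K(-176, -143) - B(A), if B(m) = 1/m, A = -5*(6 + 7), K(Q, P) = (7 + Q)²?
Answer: 1856466/65 ≈ 28561.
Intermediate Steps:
A = -65 (A = -5*13 = -65)
K(-176, -143) - B(A) = (7 - 176)² - 1/(-65) = (-169)² - 1*(-1/65) = 28561 + 1/65 = 1856466/65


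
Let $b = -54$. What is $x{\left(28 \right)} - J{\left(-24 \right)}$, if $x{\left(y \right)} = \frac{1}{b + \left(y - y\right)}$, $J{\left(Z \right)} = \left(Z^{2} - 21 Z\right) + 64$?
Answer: $- \frac{61777}{54} \approx -1144.0$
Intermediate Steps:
$J{\left(Z \right)} = 64 + Z^{2} - 21 Z$
$x{\left(y \right)} = - \frac{1}{54}$ ($x{\left(y \right)} = \frac{1}{-54 + \left(y - y\right)} = \frac{1}{-54 + 0} = \frac{1}{-54} = - \frac{1}{54}$)
$x{\left(28 \right)} - J{\left(-24 \right)} = - \frac{1}{54} - \left(64 + \left(-24\right)^{2} - -504\right) = - \frac{1}{54} - \left(64 + 576 + 504\right) = - \frac{1}{54} - 1144 = - \frac{61777}{54}$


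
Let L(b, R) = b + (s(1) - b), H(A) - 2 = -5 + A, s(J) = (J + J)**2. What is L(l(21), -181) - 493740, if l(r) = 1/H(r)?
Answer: -493736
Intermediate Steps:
s(J) = 4*J**2 (s(J) = (2*J)**2 = 4*J**2)
H(A) = -3 + A (H(A) = 2 + (-5 + A) = -3 + A)
l(r) = 1/(-3 + r)
L(b, R) = 4 (L(b, R) = b + (4*1**2 - b) = b + (4*1 - b) = b + (4 - b) = 4)
L(l(21), -181) - 493740 = 4 - 493740 = -493736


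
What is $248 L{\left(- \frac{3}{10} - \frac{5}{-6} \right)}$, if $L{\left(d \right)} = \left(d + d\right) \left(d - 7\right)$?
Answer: $- \frac{384896}{225} \approx -1710.6$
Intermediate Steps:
$L{\left(d \right)} = 2 d \left(-7 + d\right)$
$248 L{\left(- \frac{3}{10} - \frac{5}{-6} \right)} = 248 \cdot 2 \left(- \frac{3}{10} - \frac{5}{-6}\right) \left(-7 - \left(- \frac{5}{6} + \frac{3}{10}\right)\right) = 248 \cdot 2 \left(\left(-3\right) \frac{1}{10} - - \frac{5}{6}\right) \left(-7 - - \frac{8}{15}\right) = 248 \cdot 2 \left(- \frac{3}{10} + \frac{5}{6}\right) \left(-7 + \left(- \frac{3}{10} + \frac{5}{6}\right)\right) = 248 \cdot 2 \cdot \frac{8}{15} \left(-7 + \frac{8}{15}\right) = 248 \cdot 2 \cdot \frac{8}{15} \left(- \frac{97}{15}\right) = 248 \left(- \frac{1552}{225}\right) = - \frac{384896}{225}$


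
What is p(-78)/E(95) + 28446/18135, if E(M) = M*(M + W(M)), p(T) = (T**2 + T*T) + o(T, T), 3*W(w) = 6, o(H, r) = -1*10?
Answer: 32174348/11140935 ≈ 2.8879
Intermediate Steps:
o(H, r) = -10
W(w) = 2 (W(w) = (1/3)*6 = 2)
p(T) = -10 + 2*T**2 (p(T) = (T**2 + T*T) - 10 = (T**2 + T**2) - 10 = 2*T**2 - 10 = -10 + 2*T**2)
E(M) = M*(2 + M) (E(M) = M*(M + 2) = M*(2 + M))
p(-78)/E(95) + 28446/18135 = (-10 + 2*(-78)**2)/((95*(2 + 95))) + 28446/18135 = (-10 + 2*6084)/((95*97)) + 28446*(1/18135) = (-10 + 12168)/9215 + 9482/6045 = 12158*(1/9215) + 9482/6045 = 12158/9215 + 9482/6045 = 32174348/11140935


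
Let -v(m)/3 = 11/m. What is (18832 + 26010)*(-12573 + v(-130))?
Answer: -36646160397/65 ≈ -5.6379e+8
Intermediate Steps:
v(m) = -33/m
(18832 + 26010)*(-12573 + v(-130)) = (18832 + 26010)*(-12573 - 33/(-130)) = 44842*(-12573 - 33*(-1/130)) = 44842*(-12573 + 33/130) = 44842*(-1634457/130) = -36646160397/65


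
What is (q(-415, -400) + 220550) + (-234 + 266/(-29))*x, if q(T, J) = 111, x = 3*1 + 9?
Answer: 6314545/29 ≈ 2.1774e+5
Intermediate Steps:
x = 12 (x = 3 + 9 = 12)
(q(-415, -400) + 220550) + (-234 + 266/(-29))*x = (111 + 220550) + (-234 + 266/(-29))*12 = 220661 + (-234 + 266*(-1/29))*12 = 220661 + (-234 - 266/29)*12 = 220661 - 7052/29*12 = 220661 - 84624/29 = 6314545/29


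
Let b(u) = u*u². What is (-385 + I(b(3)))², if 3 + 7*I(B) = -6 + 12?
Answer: 7246864/49 ≈ 1.4790e+5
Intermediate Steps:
b(u) = u³
I(B) = 3/7 (I(B) = -3/7 + (-6 + 12)/7 = -3/7 + (⅐)*6 = -3/7 + 6/7 = 3/7)
(-385 + I(b(3)))² = (-385 + 3/7)² = (-2692/7)² = 7246864/49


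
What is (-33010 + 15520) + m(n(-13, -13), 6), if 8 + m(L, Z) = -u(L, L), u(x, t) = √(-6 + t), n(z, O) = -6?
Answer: -17498 - 2*I*√3 ≈ -17498.0 - 3.4641*I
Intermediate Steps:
m(L, Z) = -8 - √(-6 + L)
(-33010 + 15520) + m(n(-13, -13), 6) = (-33010 + 15520) + (-8 - √(-6 - 6)) = -17490 + (-8 - √(-12)) = -17490 + (-8 - 2*I*√3) = -17498 - 2*I*√3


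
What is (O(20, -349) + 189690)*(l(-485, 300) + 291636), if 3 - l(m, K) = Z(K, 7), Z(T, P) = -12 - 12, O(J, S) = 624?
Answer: 55507552182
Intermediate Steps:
Z(T, P) = -24
l(m, K) = 27 (l(m, K) = 3 - 1*(-24) = 3 + 24 = 27)
(O(20, -349) + 189690)*(l(-485, 300) + 291636) = (624 + 189690)*(27 + 291636) = 190314*291663 = 55507552182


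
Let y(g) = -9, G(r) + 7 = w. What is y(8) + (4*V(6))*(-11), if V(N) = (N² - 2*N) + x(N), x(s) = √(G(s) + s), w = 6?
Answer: -1065 - 44*√5 ≈ -1163.4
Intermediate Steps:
G(r) = -1 (G(r) = -7 + 6 = -1)
x(s) = √(-1 + s)
V(N) = N² + √(-1 + N) - 2*N (V(N) = (N² - 2*N) + √(-1 + N) = N² + √(-1 + N) - 2*N)
y(8) + (4*V(6))*(-11) = -9 + (4*(6² + √(-1 + 6) - 2*6))*(-11) = -9 + (4*(36 + √5 - 12))*(-11) = -9 + (4*(24 + √5))*(-11) = -9 + (96 + 4*√5)*(-11) = -9 + (-1056 - 44*√5) = -1065 - 44*√5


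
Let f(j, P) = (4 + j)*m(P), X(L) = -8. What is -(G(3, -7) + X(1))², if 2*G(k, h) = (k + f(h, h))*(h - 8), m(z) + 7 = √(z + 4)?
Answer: -135301/4 + 8460*I*√3 ≈ -33825.0 + 14653.0*I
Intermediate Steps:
m(z) = -7 + √(4 + z) (m(z) = -7 + √(z + 4) = -7 + √(4 + z))
f(j, P) = (-7 + √(4 + P))*(4 + j) (f(j, P) = (4 + j)*(-7 + √(4 + P)) = (-7 + √(4 + P))*(4 + j))
G(k, h) = (-8 + h)*(k + (-7 + √(4 + h))*(4 + h))/2 (G(k, h) = ((k + (-7 + √(4 + h))*(4 + h))*(h - 8))/2 = ((k + (-7 + √(4 + h))*(4 + h))*(-8 + h))/2 = ((-8 + h)*(k + (-7 + √(4 + h))*(4 + h)))/2 = (-8 + h)*(k + (-7 + √(4 + h))*(4 + h))/2)
-(G(3, -7) + X(1))² = -((-4*3 + (½)*(-7)*3 - 4*(-7 + √(4 - 7))*(4 - 7) + (½)*(-7)*(-7 + √(4 - 7))*(4 - 7)) - 8)² = -((-12 - 21/2 - 4*(-7 + √(-3))*(-3) + (½)*(-7)*(-7 + √(-3))*(-3)) - 8)² = -((-12 - 21/2 - 4*(-7 + I*√3)*(-3) + (½)*(-7)*(-7 + I*√3)*(-3)) - 8)² = -((-12 - 21/2 + (-84 + 12*I*√3) + (-147/2 + 21*I*√3/2)) - 8)² = -((-180 + 45*I*√3/2) - 8)² = -(-188 + 45*I*√3/2)²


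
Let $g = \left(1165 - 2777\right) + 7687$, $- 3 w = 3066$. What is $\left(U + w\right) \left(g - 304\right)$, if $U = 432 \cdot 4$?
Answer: $4074326$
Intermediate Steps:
$w = -1022$ ($w = \left(- \frac{1}{3}\right) 3066 = -1022$)
$g = 6075$ ($g = -1612 + 7687 = 6075$)
$U = 1728$
$\left(U + w\right) \left(g - 304\right) = \left(1728 - 1022\right) \left(6075 - 304\right) = 706 \left(6075 - 304\right) = 706 \cdot 5771 = 4074326$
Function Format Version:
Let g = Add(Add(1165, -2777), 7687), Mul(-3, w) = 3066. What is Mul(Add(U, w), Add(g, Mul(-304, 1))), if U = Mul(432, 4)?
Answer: 4074326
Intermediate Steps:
w = -1022 (w = Mul(Rational(-1, 3), 3066) = -1022)
g = 6075 (g = Add(-1612, 7687) = 6075)
U = 1728
Mul(Add(U, w), Add(g, Mul(-304, 1))) = Mul(Add(1728, -1022), Add(6075, Mul(-304, 1))) = Mul(706, Add(6075, -304)) = Mul(706, 5771) = 4074326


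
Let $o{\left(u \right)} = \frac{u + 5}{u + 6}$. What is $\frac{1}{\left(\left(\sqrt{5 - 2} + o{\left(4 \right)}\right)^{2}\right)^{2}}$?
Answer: $\frac{269290000}{255584169} - \frac{50800000 \sqrt{3}}{85194723} \approx 0.020836$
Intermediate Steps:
$o{\left(u \right)} = \frac{5 + u}{6 + u}$
$\frac{1}{\left(\left(\sqrt{5 - 2} + o{\left(4 \right)}\right)^{2}\right)^{2}} = \frac{1}{\left(\left(\sqrt{5 - 2} + \frac{5 + 4}{6 + 4}\right)^{2}\right)^{2}} = \frac{1}{\left(\left(\sqrt{3} + \frac{1}{10} \cdot 9\right)^{2}\right)^{2}} = \frac{1}{\left(\left(\sqrt{3} + \frac{9}{10}\right)^{2}\right)^{2}} = \frac{1}{\left(\left(\frac{9}{10} + \sqrt{3}\right)^{2}\right)^{2}} = \frac{1}{\left(\frac{9}{10} + \sqrt{3}\right)^{4}}$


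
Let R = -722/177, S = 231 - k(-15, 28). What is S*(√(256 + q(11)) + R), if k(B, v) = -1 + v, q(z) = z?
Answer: -49096/59 + 204*√267 ≈ 2501.3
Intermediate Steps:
S = 204 (S = 231 - (-1 + 28) = 231 - 1*27 = 231 - 27 = 204)
R = -722/177 (R = -722*1/177 = -722/177 ≈ -4.0791)
S*(√(256 + q(11)) + R) = 204*(√(256 + 11) - 722/177) = 204*(√267 - 722/177) = 204*(-722/177 + √267) = -49096/59 + 204*√267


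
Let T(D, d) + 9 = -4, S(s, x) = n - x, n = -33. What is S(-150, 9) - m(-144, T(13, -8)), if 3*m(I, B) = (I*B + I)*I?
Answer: 82902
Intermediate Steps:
S(s, x) = -33 - x
T(D, d) = -13 (T(D, d) = -9 - 4 = -13)
m(I, B) = I*(I + B*I)/3 (m(I, B) = ((I*B + I)*I)/3 = ((B*I + I)*I)/3 = ((I + B*I)*I)/3 = (I*(I + B*I))/3 = I*(I + B*I)/3)
S(-150, 9) - m(-144, T(13, -8)) = (-33 - 1*9) - (-144)²*(1 - 13)/3 = (-33 - 9) - 20736*(-12)/3 = -42 - 1*(-82944) = -42 + 82944 = 82902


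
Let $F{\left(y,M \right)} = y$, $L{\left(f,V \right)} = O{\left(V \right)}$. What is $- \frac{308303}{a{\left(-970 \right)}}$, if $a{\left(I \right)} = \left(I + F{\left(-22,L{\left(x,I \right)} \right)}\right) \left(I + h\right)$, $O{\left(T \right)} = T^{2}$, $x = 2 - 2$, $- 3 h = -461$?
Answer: $- \frac{924909}{2429408} \approx -0.38071$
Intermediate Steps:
$h = \frac{461}{3}$ ($h = \left(- \frac{1}{3}\right) \left(-461\right) = \frac{461}{3} \approx 153.67$)
$x = 0$
$L{\left(f,V \right)} = V^{2}$
$a{\left(I \right)} = \left(-22 + I\right) \left(\frac{461}{3} + I\right)$ ($a{\left(I \right)} = \left(I - 22\right) \left(I + \frac{461}{3}\right) = \left(-22 + I\right) \left(\frac{461}{3} + I\right)$)
$- \frac{308303}{a{\left(-970 \right)}} = - \frac{308303}{- \frac{10142}{3} + \left(-970\right)^{2} + \frac{395}{3} \left(-970\right)} = - \frac{308303}{- \frac{10142}{3} + 940900 - \frac{383150}{3}} = - \frac{308303}{\frac{2429408}{3}} = \left(-308303\right) \frac{3}{2429408} = - \frac{924909}{2429408}$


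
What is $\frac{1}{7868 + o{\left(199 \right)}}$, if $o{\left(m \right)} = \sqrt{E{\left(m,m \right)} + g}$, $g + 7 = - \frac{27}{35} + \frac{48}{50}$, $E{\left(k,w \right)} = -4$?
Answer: $\frac{344225}{2708362773} - \frac{5 i \sqrt{3311}}{5416725546} \approx 0.0001271 - 5.3114 \cdot 10^{-8} i$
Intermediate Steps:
$g = - \frac{1192}{175}$ ($g = -7 + \left(- \frac{27}{35} + \frac{48}{50}\right) = -7 + \left(\left(-27\right) \frac{1}{35} + 48 \cdot \frac{1}{50}\right) = -7 + \left(- \frac{27}{35} + \frac{24}{25}\right) = -7 + \frac{33}{175} = - \frac{1192}{175} \approx -6.8114$)
$o{\left(m \right)} = \frac{2 i \sqrt{3311}}{35}$ ($o{\left(m \right)} = \sqrt{-4 - \frac{1192}{175}} = \sqrt{- \frac{1892}{175}} = \frac{2 i \sqrt{3311}}{35}$)
$\frac{1}{7868 + o{\left(199 \right)}} = \frac{1}{7868 + \frac{2 i \sqrt{3311}}{35}}$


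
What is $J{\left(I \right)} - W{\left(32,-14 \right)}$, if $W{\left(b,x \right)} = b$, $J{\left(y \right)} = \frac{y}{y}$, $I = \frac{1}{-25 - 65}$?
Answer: $-31$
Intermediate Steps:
$I = - \frac{1}{90}$ ($I = \frac{1}{-90} = - \frac{1}{90} \approx -0.011111$)
$J{\left(y \right)} = 1$
$J{\left(I \right)} - W{\left(32,-14 \right)} = 1 - 32 = -31$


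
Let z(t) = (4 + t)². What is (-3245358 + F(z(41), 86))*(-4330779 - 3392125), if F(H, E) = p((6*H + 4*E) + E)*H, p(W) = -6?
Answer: 25157421563232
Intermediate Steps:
F(H, E) = -6*H
(-3245358 + F(z(41), 86))*(-4330779 - 3392125) = (-3245358 - 6*(4 + 41)²)*(-4330779 - 3392125) = (-3245358 - 6*45²)*(-7722904) = (-3245358 - 6*2025)*(-7722904) = (-3245358 - 12150)*(-7722904) = -3257508*(-7722904) = 25157421563232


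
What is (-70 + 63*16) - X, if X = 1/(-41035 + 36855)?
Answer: 3920841/4180 ≈ 938.00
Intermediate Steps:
X = -1/4180 (X = 1/(-4180) = -1/4180 ≈ -0.00023923)
(-70 + 63*16) - X = (-70 + 63*16) - 1*(-1/4180) = (-70 + 1008) + 1/4180 = 938 + 1/4180 = 3920841/4180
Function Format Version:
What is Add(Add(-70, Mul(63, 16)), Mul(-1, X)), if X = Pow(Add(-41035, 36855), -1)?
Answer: Rational(3920841, 4180) ≈ 938.00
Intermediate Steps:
X = Rational(-1, 4180) (X = Pow(-4180, -1) = Rational(-1, 4180) ≈ -0.00023923)
Add(Add(-70, Mul(63, 16)), Mul(-1, X)) = Add(Add(-70, Mul(63, 16)), Mul(-1, Rational(-1, 4180))) = Add(Add(-70, 1008), Rational(1, 4180)) = Add(938, Rational(1, 4180)) = Rational(3920841, 4180)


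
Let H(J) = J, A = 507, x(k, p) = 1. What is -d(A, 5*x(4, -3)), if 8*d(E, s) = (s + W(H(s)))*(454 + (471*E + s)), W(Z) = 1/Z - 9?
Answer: 568233/5 ≈ 1.1365e+5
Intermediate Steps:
W(Z) = -9 + 1/Z
d(E, s) = (-9 + s + 1/s)*(454 + s + 471*E)/8 (d(E, s) = ((s + (-9 + 1/s))*(454 + (471*E + s)))/8 = ((-9 + s + 1/s)*(454 + (s + 471*E)))/8 = ((-9 + s + 1/s)*(454 + s + 471*E))/8 = (-9 + s + 1/s)*(454 + s + 471*E)/8)
-d(A, 5*x(4, -3)) = -(454 - 20430 + (5*1)*(1 + (5*1)² + 445*(5*1) + 471*507*(5*1)) - 471*507*(-1 + 9*(5*1)))/(8*(5*1)) = -(454 - 4086*5 + 5*(1 + 5² + 445*5 + 471*507*5) - 471*507*(-1 + 9*5))/(8*5) = -(454 - 20430 + 5*(1 + 25 + 2225 + 1193985) - 471*507*(-1 + 45))/(8*5) = -(454 - 20430 + 5*1196236 - 471*507*44)/(8*5) = -(454 - 20430 + 5981180 - 10507068)/(8*5) = -(-4545864)/(8*5) = -1*(-568233/5) = 568233/5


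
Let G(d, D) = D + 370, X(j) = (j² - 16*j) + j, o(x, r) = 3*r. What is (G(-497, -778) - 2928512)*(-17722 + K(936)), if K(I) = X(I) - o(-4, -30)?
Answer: -2473250342080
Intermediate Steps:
X(j) = j² - 15*j
K(I) = 90 + I*(-15 + I) (K(I) = I*(-15 + I) - 3*(-30) = I*(-15 + I) - 1*(-90) = I*(-15 + I) + 90 = 90 + I*(-15 + I))
G(d, D) = 370 + D
(G(-497, -778) - 2928512)*(-17722 + K(936)) = ((370 - 778) - 2928512)*(-17722 + (90 + 936*(-15 + 936))) = (-408 - 2928512)*(-17722 + (90 + 936*921)) = -2928920*(-17722 + (90 + 862056)) = -2928920*(-17722 + 862146) = -2928920*844424 = -2473250342080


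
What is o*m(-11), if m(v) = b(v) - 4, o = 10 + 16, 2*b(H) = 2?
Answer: -78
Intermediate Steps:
b(H) = 1 (b(H) = (½)*2 = 1)
o = 26
m(v) = -3 (m(v) = 1 - 4 = -3)
o*m(-11) = 26*(-3) = -78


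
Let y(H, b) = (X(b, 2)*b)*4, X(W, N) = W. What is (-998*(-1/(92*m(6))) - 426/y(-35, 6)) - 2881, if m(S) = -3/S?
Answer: -1603921/552 ≈ -2905.7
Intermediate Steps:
y(H, b) = 4*b**2 (y(H, b) = (b*b)*4 = b**2*4 = 4*b**2)
(-998*(-1/(92*m(6))) - 426/y(-35, 6)) - 2881 = (-998/((-(-276)/6)) - 426/(4*6**2)) - 2881 = (-998/((-(-276)/6)) - 426/(4*36)) - 2881 = (-998/((-92*(-1/2))) - 426/144) - 2881 = (-998/46 - 426*1/144) - 2881 = (-998*1/46 - 71/24) - 2881 = (-499/23 - 71/24) - 2881 = -13609/552 - 2881 = -1603921/552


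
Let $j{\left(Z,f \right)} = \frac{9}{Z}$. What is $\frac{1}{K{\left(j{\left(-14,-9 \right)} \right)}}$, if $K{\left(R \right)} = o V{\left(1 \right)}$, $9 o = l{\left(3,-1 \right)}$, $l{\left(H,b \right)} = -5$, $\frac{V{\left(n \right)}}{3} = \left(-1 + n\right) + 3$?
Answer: $- \frac{1}{5} \approx -0.2$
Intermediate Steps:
$V{\left(n \right)} = 6 + 3 n$ ($V{\left(n \right)} = 3 \left(\left(-1 + n\right) + 3\right) = 3 \left(2 + n\right) = 6 + 3 n$)
$o = - \frac{5}{9}$ ($o = \frac{1}{9} \left(-5\right) = - \frac{5}{9} \approx -0.55556$)
$K{\left(R \right)} = -5$ ($K{\left(R \right)} = - \frac{5 \left(6 + 3 \cdot 1\right)}{9} = - \frac{5 \left(6 + 3\right)}{9} = \left(- \frac{5}{9}\right) 9 = -5$)
$\frac{1}{K{\left(j{\left(-14,-9 \right)} \right)}} = \frac{1}{-5} = - \frac{1}{5}$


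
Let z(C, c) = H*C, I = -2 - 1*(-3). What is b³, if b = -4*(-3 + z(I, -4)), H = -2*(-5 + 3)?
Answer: -64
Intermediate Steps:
I = 1 (I = -2 + 3 = 1)
H = 4 (H = -2*(-2) = 4)
z(C, c) = 4*C
b = -4 (b = -4*(-3 + 4*1) = -4*(-3 + 4) = -4*1 = -4)
b³ = (-4)³ = -64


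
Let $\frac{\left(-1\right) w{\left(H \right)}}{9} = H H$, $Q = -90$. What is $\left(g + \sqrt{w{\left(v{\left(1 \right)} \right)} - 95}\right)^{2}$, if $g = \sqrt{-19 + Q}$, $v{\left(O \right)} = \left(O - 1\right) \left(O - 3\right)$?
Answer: $-204 - 2 \sqrt{10355} \approx -407.52$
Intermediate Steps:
$v{\left(O \right)} = \left(-1 + O\right) \left(-3 + O\right)$
$w{\left(H \right)} = - 9 H^{2}$ ($w{\left(H \right)} = - 9 H H = - 9 H^{2}$)
$g = i \sqrt{109}$ ($g = \sqrt{-19 - 90} = \sqrt{-109} = i \sqrt{109} \approx 10.44 i$)
$\left(g + \sqrt{w{\left(v{\left(1 \right)} \right)} - 95}\right)^{2} = \left(i \sqrt{109} + \sqrt{- 9 \left(3 + 1^{2} - 4\right)^{2} - 95}\right)^{2} = \left(i \sqrt{109} + \sqrt{- 9 \left(3 + 1 - 4\right)^{2} - 95}\right)^{2} = \left(i \sqrt{109} + \sqrt{- 9 \cdot 0^{2} - 95}\right)^{2} = \left(i \sqrt{109} + \sqrt{\left(-9\right) 0 - 95}\right)^{2} = \left(i \sqrt{109} + \sqrt{0 - 95}\right)^{2} = \left(i \sqrt{109} + \sqrt{-95}\right)^{2} = \left(i \sqrt{109} + i \sqrt{95}\right)^{2} = \left(i \sqrt{95} + i \sqrt{109}\right)^{2}$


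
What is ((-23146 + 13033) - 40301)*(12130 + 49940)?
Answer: -3129196980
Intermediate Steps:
((-23146 + 13033) - 40301)*(12130 + 49940) = (-10113 - 40301)*62070 = -50414*62070 = -3129196980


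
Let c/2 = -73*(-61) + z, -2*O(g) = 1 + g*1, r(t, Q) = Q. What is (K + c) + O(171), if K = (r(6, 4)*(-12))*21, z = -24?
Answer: 7764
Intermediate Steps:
O(g) = -½ - g/2 (O(g) = -(1 + g*1)/2 = -(1 + g)/2 = -½ - g/2)
c = 8858 (c = 2*(-73*(-61) - 24) = 2*(4453 - 24) = 2*4429 = 8858)
K = -1008 (K = (4*(-12))*21 = -48*21 = -1008)
(K + c) + O(171) = (-1008 + 8858) + (-½ - ½*171) = 7850 + (-½ - 171/2) = 7850 - 86 = 7764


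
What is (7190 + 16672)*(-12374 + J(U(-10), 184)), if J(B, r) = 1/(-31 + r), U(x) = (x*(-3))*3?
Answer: -15058679834/51 ≈ -2.9527e+8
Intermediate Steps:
U(x) = -9*x (U(x) = -3*x*3 = -9*x)
(7190 + 16672)*(-12374 + J(U(-10), 184)) = (7190 + 16672)*(-12374 + 1/(-31 + 184)) = 23862*(-12374 + 1/153) = 23862*(-1893221/153) = -15058679834/51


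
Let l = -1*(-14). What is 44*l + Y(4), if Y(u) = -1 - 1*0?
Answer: 615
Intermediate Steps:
Y(u) = -1 (Y(u) = -1 + 0 = -1)
l = 14
44*l + Y(4) = 44*14 - 1 = 616 - 1 = 615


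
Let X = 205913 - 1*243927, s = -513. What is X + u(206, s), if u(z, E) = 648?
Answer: -37366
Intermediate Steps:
X = -38014 (X = 205913 - 243927 = -38014)
X + u(206, s) = -38014 + 648 = -37366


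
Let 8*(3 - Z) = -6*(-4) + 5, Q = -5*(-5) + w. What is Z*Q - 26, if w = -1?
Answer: -41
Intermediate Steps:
Q = 24 (Q = -5*(-5) - 1 = 25 - 1 = 24)
Z = -5/8 (Z = 3 - (-6*(-4) + 5)/8 = 3 - (24 + 5)/8 = 3 - ⅛*29 = 3 - 29/8 = -5/8 ≈ -0.62500)
Z*Q - 26 = -5/8*24 - 26 = -15 - 26 = -41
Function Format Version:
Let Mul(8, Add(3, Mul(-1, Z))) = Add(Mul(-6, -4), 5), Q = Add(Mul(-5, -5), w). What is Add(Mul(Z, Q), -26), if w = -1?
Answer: -41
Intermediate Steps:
Q = 24 (Q = Add(Mul(-5, -5), -1) = Add(25, -1) = 24)
Z = Rational(-5, 8) (Z = Add(3, Mul(Rational(-1, 8), Add(Mul(-6, -4), 5))) = Add(3, Mul(Rational(-1, 8), Add(24, 5))) = Add(3, Mul(Rational(-1, 8), 29)) = Add(3, Rational(-29, 8)) = Rational(-5, 8) ≈ -0.62500)
Add(Mul(Z, Q), -26) = Add(Mul(Rational(-5, 8), 24), -26) = Add(-15, -26) = -41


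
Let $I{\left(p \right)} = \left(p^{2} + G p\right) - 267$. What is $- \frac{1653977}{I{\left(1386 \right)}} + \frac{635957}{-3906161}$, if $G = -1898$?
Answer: $\frac{858462173422}{396139969677} \approx 2.1671$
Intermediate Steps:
$I{\left(p \right)} = -267 + p^{2} - 1898 p$ ($I{\left(p \right)} = \left(p^{2} - 1898 p\right) - 267 = -267 + p^{2} - 1898 p$)
$- \frac{1653977}{I{\left(1386 \right)}} + \frac{635957}{-3906161} = - \frac{1653977}{-267 + 1386^{2} - 2630628} + \frac{635957}{-3906161} = - \frac{1653977}{-267 + 1920996 - 2630628} + 635957 \left(- \frac{1}{3906161}\right) = - \frac{1653977}{-709899} - \frac{90851}{558023} = \left(-1653977\right) \left(- \frac{1}{709899}\right) - \frac{90851}{558023} = \frac{1653977}{709899} - \frac{90851}{558023} = \frac{858462173422}{396139969677}$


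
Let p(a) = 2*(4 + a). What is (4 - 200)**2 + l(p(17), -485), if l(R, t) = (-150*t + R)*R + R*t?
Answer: 3075310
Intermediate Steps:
p(a) = 8 + 2*a
l(R, t) = R*t + R*(R - 150*t) (l(R, t) = (R - 150*t)*R + R*t = R*(R - 150*t) + R*t = R*t + R*(R - 150*t))
(4 - 200)**2 + l(p(17), -485) = (4 - 200)**2 + (8 + 2*17)*((8 + 2*17) - 149*(-485)) = (-196)**2 + (8 + 34)*((8 + 34) + 72265) = 38416 + 42*(42 + 72265) = 38416 + 42*72307 = 38416 + 3036894 = 3075310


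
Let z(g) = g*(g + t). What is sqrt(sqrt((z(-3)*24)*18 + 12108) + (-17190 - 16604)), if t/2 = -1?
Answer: sqrt(-33794 + 2*sqrt(4647)) ≈ 183.46*I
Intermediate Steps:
t = -2 (t = 2*(-1) = -2)
z(g) = g*(-2 + g) (z(g) = g*(g - 2) = g*(-2 + g))
sqrt(sqrt((z(-3)*24)*18 + 12108) + (-17190 - 16604)) = sqrt(sqrt((-3*(-2 - 3)*24)*18 + 12108) + (-17190 - 16604)) = sqrt(sqrt((-3*(-5)*24)*18 + 12108) - 33794) = sqrt(sqrt((15*24)*18 + 12108) - 33794) = sqrt(sqrt(360*18 + 12108) - 33794) = sqrt(sqrt(6480 + 12108) - 33794) = sqrt(sqrt(18588) - 33794) = sqrt(2*sqrt(4647) - 33794) = sqrt(-33794 + 2*sqrt(4647))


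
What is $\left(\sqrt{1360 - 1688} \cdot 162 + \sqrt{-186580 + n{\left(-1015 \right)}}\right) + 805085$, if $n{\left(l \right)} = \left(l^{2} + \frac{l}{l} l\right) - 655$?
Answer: $805085 + 5 \sqrt{33679} + 324 i \sqrt{82} \approx 8.06 \cdot 10^{5} + 2933.9 i$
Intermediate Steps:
$n{\left(l \right)} = -655 + l + l^{2}$ ($n{\left(l \right)} = \left(l^{2} + 1 l\right) - 655 = \left(l^{2} + l\right) - 655 = \left(l + l^{2}\right) - 655 = -655 + l + l^{2}$)
$\left(\sqrt{1360 - 1688} \cdot 162 + \sqrt{-186580 + n{\left(-1015 \right)}}\right) + 805085 = \left(\sqrt{1360 - 1688} \cdot 162 + \sqrt{-186580 - \left(1670 - 1030225\right)}\right) + 805085 = \left(\sqrt{-328} \cdot 162 + \sqrt{-186580 - -1028555}\right) + 805085 = \left(2 i \sqrt{82} \cdot 162 + \sqrt{-186580 + 1028555}\right) + 805085 = \left(324 i \sqrt{82} + \sqrt{841975}\right) + 805085 = \left(324 i \sqrt{82} + 5 \sqrt{33679}\right) + 805085 = \left(5 \sqrt{33679} + 324 i \sqrt{82}\right) + 805085 = 805085 + 5 \sqrt{33679} + 324 i \sqrt{82}$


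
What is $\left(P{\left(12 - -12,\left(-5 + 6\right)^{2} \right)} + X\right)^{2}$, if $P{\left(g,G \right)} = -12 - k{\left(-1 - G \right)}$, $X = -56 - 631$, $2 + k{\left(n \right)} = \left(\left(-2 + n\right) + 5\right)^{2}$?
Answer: $487204$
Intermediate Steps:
$k{\left(n \right)} = -2 + \left(3 + n\right)^{2}$ ($k{\left(n \right)} = -2 + \left(\left(-2 + n\right) + 5\right)^{2} = -2 + \left(3 + n\right)^{2}$)
$X = -687$ ($X = -56 - 631 = -687$)
$P{\left(g,G \right)} = -10 - \left(2 - G\right)^{2}$ ($P{\left(g,G \right)} = -12 - \left(-2 + \left(3 - \left(1 + G\right)\right)^{2}\right) = -12 - \left(-2 + \left(2 - G\right)^{2}\right) = -10 - \left(2 - G\right)^{2}$)
$\left(P{\left(12 - -12,\left(-5 + 6\right)^{2} \right)} + X\right)^{2} = \left(\left(-10 - \left(-2 + \left(-5 + 6\right)^{2}\right)^{2}\right) - 687\right)^{2} = \left(\left(-10 - \left(-2 + 1^{2}\right)^{2}\right) - 687\right)^{2} = \left(\left(-10 - \left(-2 + 1\right)^{2}\right) - 687\right)^{2} = \left(\left(-10 - \left(-1\right)^{2}\right) - 687\right)^{2} = \left(\left(-10 - 1\right) - 687\right)^{2} = \left(-11 - 687\right)^{2} = \left(-698\right)^{2} = 487204$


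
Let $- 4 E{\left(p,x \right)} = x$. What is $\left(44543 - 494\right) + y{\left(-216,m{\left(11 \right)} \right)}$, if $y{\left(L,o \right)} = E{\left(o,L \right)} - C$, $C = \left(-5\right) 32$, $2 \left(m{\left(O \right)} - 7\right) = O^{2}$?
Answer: $44263$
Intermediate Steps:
$m{\left(O \right)} = 7 + \frac{O^{2}}{2}$
$E{\left(p,x \right)} = - \frac{x}{4}$
$C = -160$
$y{\left(L,o \right)} = 160 - \frac{L}{4}$ ($y{\left(L,o \right)} = - \frac{L}{4} - -160 = - \frac{L}{4} + 160 = 160 - \frac{L}{4}$)
$\left(44543 - 494\right) + y{\left(-216,m{\left(11 \right)} \right)} = \left(44543 - 494\right) + \left(160 - -54\right) = 44049 + \left(160 + 54\right) = 44049 + 214 = 44263$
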